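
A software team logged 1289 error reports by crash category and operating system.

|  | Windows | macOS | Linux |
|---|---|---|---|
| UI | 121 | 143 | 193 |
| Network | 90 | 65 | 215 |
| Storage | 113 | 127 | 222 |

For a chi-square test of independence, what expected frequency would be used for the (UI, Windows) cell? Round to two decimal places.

114.87

Row total (UI) = 457; column total (Windows) = 324; grand total N = 1289.
Expected count = (row total × column total) / N = 457 × 324 / 1289 = 114.87.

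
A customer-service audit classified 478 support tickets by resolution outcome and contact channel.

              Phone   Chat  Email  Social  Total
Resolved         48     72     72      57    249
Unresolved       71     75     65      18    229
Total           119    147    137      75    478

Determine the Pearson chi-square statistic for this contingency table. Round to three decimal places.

24.350

Grand total N = 478.
Expected counts (row total × column total / N):
  Resolved, Phone: 249×119/478 = 61.9895
  Resolved, Chat: 249×147/478 = 76.5753
  Resolved, Email: 249×137/478 = 71.3661
  Resolved, Social: 249×75/478 = 39.0690
  Unresolved, Phone: 229×119/478 = 57.0105
  Unresolved, Chat: 229×147/478 = 70.4247
  Unresolved, Email: 229×137/478 = 65.6339
  Unresolved, Social: 229×75/478 = 35.9310
Contributions (O − E)²/E:
  (48 − 61.9895)²/61.9895 = 3.1571
  (72 − 76.5753)²/76.5753 = 0.2734
  (72 − 71.3661)²/71.3661 = 0.0056
  (57 − 39.0690)²/39.0690 = 8.2296
  (71 − 57.0105)²/57.0105 = 3.4328
  (75 − 70.4247)²/70.4247 = 0.2972
  (65 − 65.6339)²/65.6339 = 0.0061
  (18 − 35.9310)²/35.9310 = 8.9483
χ² = 3.1571 + 0.2734 + 0.0056 + 8.2296 + 3.4328 + 0.2972 + 0.0061 + 8.9483 = 24.350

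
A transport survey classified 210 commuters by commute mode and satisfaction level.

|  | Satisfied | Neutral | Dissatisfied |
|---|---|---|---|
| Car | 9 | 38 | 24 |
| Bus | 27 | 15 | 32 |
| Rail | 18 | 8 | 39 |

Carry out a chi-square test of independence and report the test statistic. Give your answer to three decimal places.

Row totals: 71, 74, 65. Column totals: 54, 61, 95. Grand total N = 210.
Expected counts (row total × column total / N):
  Car, Satisfied: 71×54/210 = 18.2571
  Car, Neutral: 71×61/210 = 20.6238
  Car, Dissatisfied: 71×95/210 = 32.1190
  Bus, Satisfied: 74×54/210 = 19.0286
  Bus, Neutral: 74×61/210 = 21.4952
  Bus, Dissatisfied: 74×95/210 = 33.4762
  Rail, Satisfied: 65×54/210 = 16.7143
  Rail, Neutral: 65×61/210 = 18.8810
  Rail, Dissatisfied: 65×95/210 = 29.4048
Contributions (O − E)²/E:
  (9 − 18.2571)²/18.2571 = 4.6937
  (38 − 20.6238)²/20.6238 = 14.6400
  (24 − 32.1190)²/32.1190 = 2.0523
  (27 − 19.0286)²/19.0286 = 3.3394
  (15 − 21.4952)²/21.4952 = 1.9627
  (32 − 33.4762)²/33.4762 = 0.0651
  (18 − 16.7143)²/16.7143 = 0.0989
  (8 − 18.8810)²/18.8810 = 6.2707
  (39 − 29.4048)²/29.4048 = 3.1310
χ² = 4.6937 + 14.6400 + 2.0523 + 3.3394 + 1.9627 + 0.0651 + 0.0989 + 6.2707 + 3.1310 = 36.254

36.254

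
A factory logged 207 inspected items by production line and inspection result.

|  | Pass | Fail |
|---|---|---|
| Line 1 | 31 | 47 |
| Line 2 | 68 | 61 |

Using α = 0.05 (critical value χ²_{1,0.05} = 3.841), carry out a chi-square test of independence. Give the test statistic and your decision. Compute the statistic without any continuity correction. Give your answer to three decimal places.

Row totals: 78, 129. Column totals: 99, 108. Grand total N = 207.
Expected counts (row total × column total / N):
  Line 1, Pass: 78×99/207 = 37.3043
  Line 1, Fail: 78×108/207 = 40.6957
  Line 2, Pass: 129×99/207 = 61.6957
  Line 2, Fail: 129×108/207 = 67.3043
Contributions (O − E)²/E:
  (31 − 37.3043)²/37.3043 = 1.0654
  (47 − 40.6957)²/40.6957 = 0.9766
  (68 − 61.6957)²/61.6957 = 0.6442
  (61 − 67.3043)²/67.3043 = 0.5905
χ² = 1.0654 + 0.9766 + 0.6442 + 0.5905 = 3.277
df = (2−1)(2−1) = 1. Since 3.277 < 3.841, fail to reject the null hypothesis of independence at α = 0.05.

3.277; fail to reject H₀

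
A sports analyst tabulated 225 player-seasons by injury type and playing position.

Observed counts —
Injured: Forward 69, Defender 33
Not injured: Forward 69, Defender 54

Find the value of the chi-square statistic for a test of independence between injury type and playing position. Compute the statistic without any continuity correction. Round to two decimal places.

3.14

Row totals: 102, 123. Column totals: 138, 87. Grand total N = 225.
Expected counts (row total × column total / N):
  Injured, Forward: 102×138/225 = 62.560
  Injured, Defender: 102×87/225 = 39.440
  Not injured, Forward: 123×138/225 = 75.440
  Not injured, Defender: 123×87/225 = 47.560
Contributions (O − E)²/E:
  (69 − 62.560)²/62.560 = 0.6629
  (33 − 39.440)²/39.440 = 1.0516
  (69 − 75.440)²/75.440 = 0.5498
  (54 − 47.560)²/47.560 = 0.8720
χ² = 0.6629 + 1.0516 + 0.5498 + 0.8720 = 3.14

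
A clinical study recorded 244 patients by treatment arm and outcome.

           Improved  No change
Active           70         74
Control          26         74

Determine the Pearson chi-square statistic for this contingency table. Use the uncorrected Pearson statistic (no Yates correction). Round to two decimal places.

12.64

Row totals: 144, 100. Column totals: 96, 148. Grand total N = 244.
Expected counts (row total × column total / N):
  Active, Improved: 144×96/244 = 56.656
  Active, No change: 144×148/244 = 87.344
  Control, Improved: 100×96/244 = 39.344
  Control, No change: 100×148/244 = 60.656
Contributions (O − E)²/E:
  (70 − 56.656)²/56.656 = 3.1429
  (74 − 87.344)²/87.344 = 2.0386
  (26 − 39.344)²/39.344 = 4.5258
  (74 − 60.656)²/60.656 = 2.9356
χ² = 3.1429 + 2.0386 + 4.5258 + 2.9356 = 12.64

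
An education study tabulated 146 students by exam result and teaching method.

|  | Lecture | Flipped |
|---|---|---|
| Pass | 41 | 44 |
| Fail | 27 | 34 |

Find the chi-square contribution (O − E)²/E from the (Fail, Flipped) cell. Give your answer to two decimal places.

0.06

Row total (Fail) = 61; column total (Flipped) = 78; N = 146.
Expected count E = 61 × 78 / 146 = 32.589.
Contribution = (O − E)²/E = (34 − 32.589)² / 32.589 = 0.06.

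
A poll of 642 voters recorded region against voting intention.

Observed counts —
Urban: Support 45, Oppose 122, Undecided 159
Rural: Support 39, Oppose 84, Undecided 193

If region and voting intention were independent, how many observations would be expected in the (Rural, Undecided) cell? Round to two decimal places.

173.26

Row total (Rural) = 316; column total (Undecided) = 352; grand total N = 642.
Expected count = (row total × column total) / N = 316 × 352 / 642 = 173.26.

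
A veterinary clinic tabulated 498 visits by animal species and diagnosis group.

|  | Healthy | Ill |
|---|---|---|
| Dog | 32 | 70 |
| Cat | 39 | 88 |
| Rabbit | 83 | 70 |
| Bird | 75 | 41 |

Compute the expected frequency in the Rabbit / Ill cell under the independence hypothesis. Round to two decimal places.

82.64

Row total (Rabbit) = 153; column total (Ill) = 269; grand total N = 498.
Expected count = (row total × column total) / N = 153 × 269 / 498 = 82.64.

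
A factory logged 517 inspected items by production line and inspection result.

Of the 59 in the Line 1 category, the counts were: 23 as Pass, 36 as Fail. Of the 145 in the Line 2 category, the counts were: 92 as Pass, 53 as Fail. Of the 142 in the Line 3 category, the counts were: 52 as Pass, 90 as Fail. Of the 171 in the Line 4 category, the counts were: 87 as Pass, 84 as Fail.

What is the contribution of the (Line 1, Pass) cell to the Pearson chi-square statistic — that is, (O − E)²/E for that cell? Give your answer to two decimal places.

1.24

Row total (Line 1) = 59; column total (Pass) = 254; N = 517.
Expected count E = 59 × 254 / 517 = 28.986.
Contribution = (O − E)²/E = (23 − 28.986)² / 28.986 = 1.24.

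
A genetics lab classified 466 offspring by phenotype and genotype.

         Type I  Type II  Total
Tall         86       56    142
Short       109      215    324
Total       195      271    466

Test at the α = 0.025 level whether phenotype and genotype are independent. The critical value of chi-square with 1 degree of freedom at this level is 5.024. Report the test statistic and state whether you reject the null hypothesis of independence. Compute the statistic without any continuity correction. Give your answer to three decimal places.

29.404; reject H₀

Grand total N = 466.
Expected counts (row total × column total / N):
  Tall, Type I: 142×195/466 = 59.4206
  Tall, Type II: 142×271/466 = 82.5794
  Short, Type I: 324×195/466 = 135.5794
  Short, Type II: 324×271/466 = 188.4206
Contributions (O − E)²/E:
  (86 − 59.4206)²/59.4206 = 11.8892
  (56 − 82.5794)²/82.5794 = 8.5550
  (109 − 135.5794)²/135.5794 = 5.2107
  (215 − 188.4206)²/188.4206 = 3.7494
χ² = 11.8892 + 8.5550 + 5.2107 + 3.7494 = 29.404
df = (2−1)(2−1) = 1. Since 29.404 > 5.024, reject the null hypothesis of independence at α = 0.025.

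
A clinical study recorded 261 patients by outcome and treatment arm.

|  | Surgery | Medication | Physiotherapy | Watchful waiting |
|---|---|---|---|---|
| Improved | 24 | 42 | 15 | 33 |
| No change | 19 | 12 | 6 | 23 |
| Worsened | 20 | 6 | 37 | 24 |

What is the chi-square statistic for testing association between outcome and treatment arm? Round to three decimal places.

Row totals: 114, 60, 87. Column totals: 63, 60, 58, 80. Grand total N = 261.
Expected counts (row total × column total / N):
  Improved, Surgery: 114×63/261 = 27.51724
  Improved, Medication: 114×60/261 = 26.20690
  Improved, Physiotherapy: 114×58/261 = 25.33333
  Improved, Watchful waiting: 114×80/261 = 34.94253
  No change, Surgery: 60×63/261 = 14.48276
  No change, Medication: 60×60/261 = 13.79310
  No change, Physiotherapy: 60×58/261 = 13.33333
  No change, Watchful waiting: 60×80/261 = 18.39080
  Worsened, Surgery: 87×63/261 = 21.00000
  Worsened, Medication: 87×60/261 = 20.00000
  Worsened, Physiotherapy: 87×58/261 = 19.33333
  Worsened, Watchful waiting: 87×80/261 = 26.66667
Contributions (O − E)²/E:
  (24 − 27.51724)²/27.51724 = 0.4496
  (42 − 26.20690)²/26.20690 = 9.5174
  (15 − 25.33333)²/25.33333 = 4.2149
  (33 − 34.94253)²/34.94253 = 0.1080
  (19 − 14.48276)²/14.48276 = 1.4089
  (12 − 13.79310)²/13.79310 = 0.2331
  (6 − 13.33333)²/13.33333 = 4.0333
  (23 − 18.39080)²/18.39080 = 1.1552
  (20 − 21.00000)²/21.00000 = 0.0476
  (6 − 20.00000)²/20.00000 = 9.8000
  (37 − 19.33333)²/19.33333 = 16.1437
  (24 − 26.66667)²/26.66667 = 0.2667
χ² = 0.4496 + 9.5174 + 4.2149 + 0.1080 + 1.4089 + 0.2331 + 4.0333 + 1.1552 + 0.0476 + 9.8000 + 16.1437 + 0.2667 = 47.378

47.378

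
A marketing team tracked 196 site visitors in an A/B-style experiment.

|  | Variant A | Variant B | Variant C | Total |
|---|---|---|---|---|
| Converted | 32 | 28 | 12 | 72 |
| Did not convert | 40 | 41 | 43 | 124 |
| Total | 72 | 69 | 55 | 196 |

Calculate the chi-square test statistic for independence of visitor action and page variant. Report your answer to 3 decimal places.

7.546

Grand total N = 196.
Expected counts (row total × column total / N):
  Converted, Variant A: 72×72/196 = 26.4490
  Converted, Variant B: 72×69/196 = 25.3469
  Converted, Variant C: 72×55/196 = 20.2041
  Did not convert, Variant A: 124×72/196 = 45.5510
  Did not convert, Variant B: 124×69/196 = 43.6531
  Did not convert, Variant C: 124×55/196 = 34.7959
Contributions (O − E)²/E:
  (32 − 26.4490)²/26.4490 = 1.1650
  (28 − 25.3469)²/25.3469 = 0.2777
  (12 − 20.2041)²/20.2041 = 3.3314
  (40 − 45.5510)²/45.5510 = 0.6765
  (41 − 43.6531)²/43.6531 = 0.1612
  (43 − 34.7959)²/34.7959 = 1.9343
χ² = 1.1650 + 0.2777 + 3.3314 + 0.6765 + 0.1612 + 1.9343 = 7.546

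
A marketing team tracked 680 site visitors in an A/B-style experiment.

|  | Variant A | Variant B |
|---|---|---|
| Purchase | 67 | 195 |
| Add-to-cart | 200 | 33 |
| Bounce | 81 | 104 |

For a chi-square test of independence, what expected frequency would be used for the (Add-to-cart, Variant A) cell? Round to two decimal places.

119.24

Row total (Add-to-cart) = 233; column total (Variant A) = 348; grand total N = 680.
Expected count = (row total × column total) / N = 233 × 348 / 680 = 119.24.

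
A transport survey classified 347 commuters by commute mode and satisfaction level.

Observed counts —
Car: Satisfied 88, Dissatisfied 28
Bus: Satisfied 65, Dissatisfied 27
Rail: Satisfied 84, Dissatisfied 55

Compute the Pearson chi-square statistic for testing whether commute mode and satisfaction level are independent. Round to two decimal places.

7.27

Row totals: 116, 92, 139. Column totals: 237, 110. Grand total N = 347.
Expected counts (row total × column total / N):
  Car, Satisfied: 116×237/347 = 79.228
  Car, Dissatisfied: 116×110/347 = 36.772
  Bus, Satisfied: 92×237/347 = 62.836
  Bus, Dissatisfied: 92×110/347 = 29.164
  Rail, Satisfied: 139×237/347 = 94.937
  Rail, Dissatisfied: 139×110/347 = 44.063
Contributions (O − E)²/E:
  (88 − 79.228)²/79.228 = 0.9712
  (28 − 36.772)²/36.772 = 2.0926
  (65 − 62.836)²/62.836 = 0.0745
  (27 − 29.164)²/29.164 = 0.1606
  (84 − 94.937)²/94.937 = 1.2600
  (55 − 44.063)²/44.063 = 2.7147
χ² = 0.9712 + 2.0926 + 0.0745 + 0.1606 + 1.2600 + 2.7147 = 7.27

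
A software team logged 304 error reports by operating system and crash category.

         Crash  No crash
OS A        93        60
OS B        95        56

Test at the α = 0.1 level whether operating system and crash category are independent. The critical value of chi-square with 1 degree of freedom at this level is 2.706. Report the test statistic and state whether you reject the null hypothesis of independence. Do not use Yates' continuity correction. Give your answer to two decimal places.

0.15; fail to reject H₀

Row totals: 153, 151. Column totals: 188, 116. Grand total N = 304.
Expected counts (row total × column total / N):
  OS A, Crash: 153×188/304 = 94.618
  OS A, No crash: 153×116/304 = 58.382
  OS B, Crash: 151×188/304 = 93.382
  OS B, No crash: 151×116/304 = 57.618
Contributions (O − E)²/E:
  (93 − 94.618)²/94.618 = 0.0277
  (60 − 58.382)²/58.382 = 0.0448
  (95 − 93.382)²/93.382 = 0.0280
  (56 − 57.618)²/57.618 = 0.0454
χ² = 0.0277 + 0.0448 + 0.0280 + 0.0454 = 0.15
df = (2−1)(2−1) = 1. Since 0.15 < 2.706, fail to reject the null hypothesis of independence at α = 0.1.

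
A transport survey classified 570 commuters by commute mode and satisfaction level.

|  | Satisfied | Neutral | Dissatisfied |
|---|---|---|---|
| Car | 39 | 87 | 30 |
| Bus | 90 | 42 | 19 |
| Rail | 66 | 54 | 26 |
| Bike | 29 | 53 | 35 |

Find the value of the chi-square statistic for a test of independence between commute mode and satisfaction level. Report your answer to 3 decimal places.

57.680

Row totals: 156, 151, 146, 117. Column totals: 224, 236, 110. Grand total N = 570.
Expected counts (row total × column total / N):
  Car, Satisfied: 156×224/570 = 61.3053
  Car, Neutral: 156×236/570 = 64.5895
  Car, Dissatisfied: 156×110/570 = 30.1053
  Bus, Satisfied: 151×224/570 = 59.3404
  Bus, Neutral: 151×236/570 = 62.5193
  Bus, Dissatisfied: 151×110/570 = 29.1404
  Rail, Satisfied: 146×224/570 = 57.3754
  Rail, Neutral: 146×236/570 = 60.4491
  Rail, Dissatisfied: 146×110/570 = 28.1754
  Bike, Satisfied: 117×224/570 = 45.9789
  Bike, Neutral: 117×236/570 = 48.4421
  Bike, Dissatisfied: 117×110/570 = 22.5789
Contributions (O − E)²/E:
  (39 − 61.3053)²/61.3053 = 8.1156
  (87 − 64.5895)²/64.5895 = 7.7757
  (30 − 30.1053)²/30.1053 = 0.0004
  (90 − 59.3404)²/59.3404 = 15.8410
  (42 − 62.5193)²/62.5193 = 6.7346
  (19 − 29.1404)²/29.1404 = 3.5287
  (66 − 57.3754)²/57.3754 = 1.2964
  (54 − 60.4491)²/60.4491 = 0.6880
  (26 − 28.1754)²/28.1754 = 0.1680
  (29 − 45.9789)²/45.9789 = 6.2699
  (53 − 48.4421)²/48.4421 = 0.4289
  (35 − 22.5789)²/22.5789 = 6.8331
χ² = 8.1156 + 7.7757 + 0.0004 + 15.8410 + 6.7346 + 3.5287 + 1.2964 + 0.6880 + 0.1680 + 6.2699 + 0.4289 + 6.8331 = 57.680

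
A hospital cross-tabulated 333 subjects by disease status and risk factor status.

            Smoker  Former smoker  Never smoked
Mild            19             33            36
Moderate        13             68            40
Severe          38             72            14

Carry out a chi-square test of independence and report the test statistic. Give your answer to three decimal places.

Row totals: 88, 121, 124. Column totals: 70, 173, 90. Grand total N = 333.
Expected counts (row total × column total / N):
  Mild, Smoker: 88×70/333 = 18.4985
  Mild, Former smoker: 88×173/333 = 45.7177
  Mild, Never smoked: 88×90/333 = 23.7838
  Moderate, Smoker: 121×70/333 = 25.4354
  Moderate, Former smoker: 121×173/333 = 62.8619
  Moderate, Never smoked: 121×90/333 = 32.7027
  Severe, Smoker: 124×70/333 = 26.0661
  Severe, Former smoker: 124×173/333 = 64.4204
  Severe, Never smoked: 124×90/333 = 33.5135
Contributions (O − E)²/E:
  (19 − 18.4985)²/18.4985 = 0.0136
  (33 − 45.7177)²/45.7177 = 3.5378
  (36 − 23.7838)²/23.7838 = 6.2747
  (13 − 25.4354)²/25.4354 = 6.0797
  (68 − 62.8619)²/62.8619 = 0.4200
  (40 − 32.7027)²/32.7027 = 1.6283
  (38 − 26.0661)²/26.0661 = 5.4637
  (72 − 64.4204)²/64.4204 = 0.8918
  (14 − 33.5135)²/33.5135 = 11.3619
χ² = 0.0136 + 3.5378 + 6.2747 + 6.0797 + 0.4200 + 1.6283 + 5.4637 + 0.8918 + 11.3619 = 35.672

35.672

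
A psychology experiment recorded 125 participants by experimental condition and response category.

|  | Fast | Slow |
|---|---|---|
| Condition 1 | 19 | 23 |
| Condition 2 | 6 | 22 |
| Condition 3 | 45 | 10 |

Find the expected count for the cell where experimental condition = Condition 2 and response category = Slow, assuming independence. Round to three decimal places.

Row total (Condition 2) = 28; column total (Slow) = 55; grand total N = 125.
Expected count = (row total × column total) / N = 28 × 55 / 125 = 12.320.

12.320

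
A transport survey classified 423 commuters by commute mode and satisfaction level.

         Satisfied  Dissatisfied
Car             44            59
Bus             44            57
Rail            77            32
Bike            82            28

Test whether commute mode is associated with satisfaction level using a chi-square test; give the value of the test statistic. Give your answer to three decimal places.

38.101

Row totals: 103, 101, 109, 110. Column totals: 247, 176. Grand total N = 423.
Expected counts (row total × column total / N):
  Car, Satisfied: 103×247/423 = 60.1442
  Car, Dissatisfied: 103×176/423 = 42.8558
  Bus, Satisfied: 101×247/423 = 58.9764
  Bus, Dissatisfied: 101×176/423 = 42.0236
  Rail, Satisfied: 109×247/423 = 63.6478
  Rail, Dissatisfied: 109×176/423 = 45.3522
  Bike, Satisfied: 110×247/423 = 64.2317
  Bike, Dissatisfied: 110×176/423 = 45.7683
Contributions (O − E)²/E:
  (44 − 60.1442)²/60.1442 = 4.3335
  (59 − 42.8558)²/42.8558 = 6.0817
  (44 − 58.9764)²/58.9764 = 3.8031
  (57 − 42.0236)²/42.0236 = 5.3373
  (77 − 63.6478)²/63.6478 = 2.8011
  (32 − 45.3522)²/45.3522 = 3.9310
  (82 − 64.2317)²/64.2317 = 4.9152
  (28 − 45.7683)²/45.7683 = 6.8981
χ² = 4.3335 + 6.0817 + 3.8031 + 5.3373 + 2.8011 + 3.9310 + 4.9152 + 6.8981 = 38.101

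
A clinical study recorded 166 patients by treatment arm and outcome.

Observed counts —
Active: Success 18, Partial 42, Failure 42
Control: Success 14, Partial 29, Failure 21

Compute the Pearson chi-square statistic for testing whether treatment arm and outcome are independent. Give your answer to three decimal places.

Row totals: 102, 64. Column totals: 32, 71, 63. Grand total N = 166.
Expected counts (row total × column total / N):
  Active, Success: 102×32/166 = 19.6627
  Active, Partial: 102×71/166 = 43.6265
  Active, Failure: 102×63/166 = 38.7108
  Control, Success: 64×32/166 = 12.3373
  Control, Partial: 64×71/166 = 27.3735
  Control, Failure: 64×63/166 = 24.2892
Contributions (O − E)²/E:
  (18 − 19.6627)²/19.6627 = 0.1406
  (42 − 43.6265)²/43.6265 = 0.0606
  (42 − 38.7108)²/38.7108 = 0.2795
  (14 − 12.3373)²/12.3373 = 0.2241
  (29 − 27.3735)²/27.3735 = 0.0966
  (21 − 24.2892)²/24.2892 = 0.4454
χ² = 0.1406 + 0.0606 + 0.2795 + 0.2241 + 0.0966 + 0.4454 = 1.247

1.247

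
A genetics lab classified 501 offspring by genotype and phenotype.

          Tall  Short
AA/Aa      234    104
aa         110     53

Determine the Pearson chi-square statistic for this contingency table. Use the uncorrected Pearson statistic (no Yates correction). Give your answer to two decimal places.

Row totals: 338, 163. Column totals: 344, 157. Grand total N = 501.
Expected counts (row total × column total / N):
  AA/Aa, Tall: 338×344/501 = 232.080
  AA/Aa, Short: 338×157/501 = 105.920
  aa, Tall: 163×344/501 = 111.920
  aa, Short: 163×157/501 = 51.080
Contributions (O − E)²/E:
  (234 − 232.080)²/232.080 = 0.0159
  (104 − 105.920)²/105.920 = 0.0348
  (110 − 111.920)²/111.920 = 0.0329
  (53 − 51.080)²/51.080 = 0.0722
χ² = 0.0159 + 0.0348 + 0.0329 + 0.0722 = 0.16

0.16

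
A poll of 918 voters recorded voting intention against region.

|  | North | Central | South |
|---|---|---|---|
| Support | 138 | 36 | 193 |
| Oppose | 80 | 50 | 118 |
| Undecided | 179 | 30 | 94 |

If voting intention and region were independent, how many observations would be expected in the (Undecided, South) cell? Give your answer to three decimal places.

Row total (Undecided) = 303; column total (South) = 405; grand total N = 918.
Expected count = (row total × column total) / N = 303 × 405 / 918 = 133.676.

133.676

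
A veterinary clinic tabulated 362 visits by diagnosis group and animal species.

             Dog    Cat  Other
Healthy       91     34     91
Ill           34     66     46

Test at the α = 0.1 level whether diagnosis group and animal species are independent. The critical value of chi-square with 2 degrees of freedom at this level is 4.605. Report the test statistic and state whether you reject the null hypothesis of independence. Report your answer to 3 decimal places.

38.933; reject H₀

Row totals: 216, 146. Column totals: 125, 100, 137. Grand total N = 362.
Expected counts (row total × column total / N):
  Healthy, Dog: 216×125/362 = 74.5856
  Healthy, Cat: 216×100/362 = 59.6685
  Healthy, Other: 216×137/362 = 81.7459
  Ill, Dog: 146×125/362 = 50.4144
  Ill, Cat: 146×100/362 = 40.3315
  Ill, Other: 146×137/362 = 55.2541
Contributions (O − E)²/E:
  (91 − 74.5856)²/74.5856 = 3.6124
  (34 − 59.6685)²/59.6685 = 11.0422
  (91 − 81.7459)²/81.7459 = 1.0476
  (34 − 50.4144)²/50.4144 = 5.3444
  (66 − 40.3315)²/40.3315 = 16.3364
  (46 − 55.2541)²/55.2541 = 1.5499
χ² = 3.6124 + 11.0422 + 1.0476 + 5.3444 + 16.3364 + 1.5499 = 38.933
df = (2−1)(3−1) = 2. Since 38.933 > 4.605, reject the null hypothesis of independence at α = 0.1.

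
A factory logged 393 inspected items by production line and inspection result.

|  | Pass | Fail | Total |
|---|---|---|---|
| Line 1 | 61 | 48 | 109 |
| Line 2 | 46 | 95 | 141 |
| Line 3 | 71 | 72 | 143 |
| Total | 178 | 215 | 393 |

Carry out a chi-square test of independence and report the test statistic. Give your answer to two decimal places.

15.24

Grand total N = 393.
Expected counts (row total × column total / N):
  Line 1, Pass: 109×178/393 = 49.369
  Line 1, Fail: 109×215/393 = 59.631
  Line 2, Pass: 141×178/393 = 63.863
  Line 2, Fail: 141×215/393 = 77.137
  Line 3, Pass: 143×178/393 = 64.768
  Line 3, Fail: 143×215/393 = 78.232
Contributions (O − E)²/E:
  (61 − 49.369)²/49.369 = 2.7402
  (48 − 59.631)²/59.631 = 2.2686
  (46 − 63.863)²/63.863 = 4.9964
  (95 − 77.137)²/77.137 = 4.1366
  (71 − 64.768)²/64.768 = 0.5996
  (72 − 78.232)²/78.232 = 0.4964
χ² = 2.7402 + 2.2686 + 4.9964 + 4.1366 + 0.5996 + 0.4964 = 15.24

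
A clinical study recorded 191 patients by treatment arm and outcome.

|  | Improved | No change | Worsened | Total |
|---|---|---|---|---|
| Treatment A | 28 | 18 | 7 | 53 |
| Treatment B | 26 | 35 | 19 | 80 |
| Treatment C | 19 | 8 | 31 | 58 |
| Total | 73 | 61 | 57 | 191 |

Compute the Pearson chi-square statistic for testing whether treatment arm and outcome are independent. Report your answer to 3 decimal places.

30.379

Grand total N = 191.
Expected counts (row total × column total / N):
  Treatment A, Improved: 53×73/191 = 20.2565
  Treatment A, No change: 53×61/191 = 16.9267
  Treatment A, Worsened: 53×57/191 = 15.8168
  Treatment B, Improved: 80×73/191 = 30.5759
  Treatment B, No change: 80×61/191 = 25.5497
  Treatment B, Worsened: 80×57/191 = 23.8743
  Treatment C, Improved: 58×73/191 = 22.1675
  Treatment C, No change: 58×61/191 = 18.5236
  Treatment C, Worsened: 58×57/191 = 17.3089
Contributions (O − E)²/E:
  (28 − 20.2565)²/20.2565 = 2.9601
  (18 − 16.9267)²/16.9267 = 0.0681
  (7 − 15.8168)²/15.8168 = 4.9148
  (26 − 30.5759)²/30.5759 = 0.6848
  (35 − 25.5497)²/25.5497 = 3.4955
  (19 − 23.8743)²/23.8743 = 0.9952
  (19 − 22.1675)²/22.1675 = 0.4526
  (8 − 18.5236)²/18.5236 = 5.9787
  (31 − 17.3089)²/17.3089 = 10.8295
χ² = 2.9601 + 0.0681 + 4.9148 + 0.6848 + 3.4955 + 0.9952 + 0.4526 + 5.9787 + 10.8295 = 30.379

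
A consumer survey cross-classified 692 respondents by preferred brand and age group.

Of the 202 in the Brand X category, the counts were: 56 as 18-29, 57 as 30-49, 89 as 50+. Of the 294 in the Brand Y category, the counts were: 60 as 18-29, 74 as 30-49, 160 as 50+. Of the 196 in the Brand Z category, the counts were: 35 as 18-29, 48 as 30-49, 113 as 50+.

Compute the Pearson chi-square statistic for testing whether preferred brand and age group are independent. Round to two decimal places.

9.48

Row totals: 202, 294, 196. Column totals: 151, 179, 362. Grand total N = 692.
Expected counts (row total × column total / N):
  Brand X, 18-29: 202×151/692 = 44.078
  Brand X, 30-49: 202×179/692 = 52.251
  Brand X, 50+: 202×362/692 = 105.671
  Brand Y, 18-29: 294×151/692 = 64.153
  Brand Y, 30-49: 294×179/692 = 76.049
  Brand Y, 50+: 294×362/692 = 153.798
  Brand Z, 18-29: 196×151/692 = 42.769
  Brand Z, 30-49: 196×179/692 = 50.699
  Brand Z, 50+: 196×362/692 = 102.532
Contributions (O − E)²/E:
  (56 − 44.078)²/44.078 = 3.2246
  (57 − 52.251)²/52.251 = 0.4316
  (89 − 105.671)²/105.671 = 2.6301
  (60 − 64.153)²/64.153 = 0.2688
  (74 − 76.049)²/76.049 = 0.0552
  (160 − 153.798)²/153.798 = 0.2501
  (35 − 42.769)²/42.769 = 1.4112
  (48 − 50.699)²/50.699 = 0.1437
  (113 − 102.532)²/102.532 = 1.0687
χ² = 3.2246 + 0.4316 + 2.6301 + 0.2688 + 0.0552 + 0.2501 + 1.4112 + 0.1437 + 1.0687 = 9.48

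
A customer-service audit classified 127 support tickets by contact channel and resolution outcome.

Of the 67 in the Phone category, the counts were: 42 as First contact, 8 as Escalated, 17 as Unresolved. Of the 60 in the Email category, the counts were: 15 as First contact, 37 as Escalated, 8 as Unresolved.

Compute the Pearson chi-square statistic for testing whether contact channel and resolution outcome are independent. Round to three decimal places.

Row totals: 67, 60. Column totals: 57, 45, 25. Grand total N = 127.
Expected counts (row total × column total / N):
  Phone, First contact: 67×57/127 = 30.0709
  Phone, Escalated: 67×45/127 = 23.7402
  Phone, Unresolved: 67×25/127 = 13.1890
  Email, First contact: 60×57/127 = 26.9291
  Email, Escalated: 60×45/127 = 21.2598
  Email, Unresolved: 60×25/127 = 11.8110
Contributions (O − E)²/E:
  (42 − 30.0709)²/30.0709 = 4.7323
  (8 − 23.7402)²/23.7402 = 10.4360
  (17 − 13.1890)²/13.1890 = 1.1012
  (15 − 26.9291)²/26.9291 = 5.2844
  (37 − 21.2598)²/21.2598 = 11.6536
  (8 − 11.8110)²/11.8110 = 1.2297
χ² = 4.7323 + 10.4360 + 1.1012 + 5.2844 + 11.6536 + 1.2297 = 34.437

34.437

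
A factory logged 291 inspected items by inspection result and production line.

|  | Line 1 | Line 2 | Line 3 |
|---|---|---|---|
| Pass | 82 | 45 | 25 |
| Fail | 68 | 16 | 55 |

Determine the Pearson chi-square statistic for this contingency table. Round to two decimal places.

25.81

Row totals: 152, 139. Column totals: 150, 61, 80. Grand total N = 291.
Expected counts (row total × column total / N):
  Pass, Line 1: 152×150/291 = 78.351
  Pass, Line 2: 152×61/291 = 31.863
  Pass, Line 3: 152×80/291 = 41.787
  Fail, Line 1: 139×150/291 = 71.649
  Fail, Line 2: 139×61/291 = 29.137
  Fail, Line 3: 139×80/291 = 38.213
Contributions (O − E)²/E:
  (82 − 78.351)²/78.351 = 0.1699
  (45 − 31.863)²/31.863 = 5.4163
  (25 − 41.787)²/41.787 = 6.7438
  (68 − 71.649)²/71.649 = 0.1858
  (16 − 29.137)²/29.137 = 5.9231
  (55 − 38.213)²/38.213 = 7.3745
χ² = 0.1699 + 5.4163 + 6.7438 + 0.1858 + 5.9231 + 7.3745 = 25.81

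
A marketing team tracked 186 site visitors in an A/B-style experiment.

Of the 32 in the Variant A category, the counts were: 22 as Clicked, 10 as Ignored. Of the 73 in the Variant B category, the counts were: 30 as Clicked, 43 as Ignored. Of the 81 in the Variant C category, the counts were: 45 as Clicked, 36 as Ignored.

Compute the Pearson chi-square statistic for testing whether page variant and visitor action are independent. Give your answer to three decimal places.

Row totals: 32, 73, 81. Column totals: 97, 89. Grand total N = 186.
Expected counts (row total × column total / N):
  Variant A, Clicked: 32×97/186 = 16.6882
  Variant A, Ignored: 32×89/186 = 15.3118
  Variant B, Clicked: 73×97/186 = 38.0699
  Variant B, Ignored: 73×89/186 = 34.9301
  Variant C, Clicked: 81×97/186 = 42.2419
  Variant C, Ignored: 81×89/186 = 38.7581
Contributions (O − E)²/E:
  (22 − 16.6882)²/16.6882 = 1.6907
  (10 − 15.3118)²/15.3118 = 1.8427
  (30 − 38.0699)²/38.0699 = 1.7106
  (43 − 34.9301)²/34.9301 = 1.8644
  (45 − 42.2419)²/42.2419 = 0.1801
  (36 − 38.7581)²/38.7581 = 0.1963
χ² = 1.6907 + 1.8427 + 1.7106 + 1.8644 + 0.1801 + 0.1963 = 7.485

7.485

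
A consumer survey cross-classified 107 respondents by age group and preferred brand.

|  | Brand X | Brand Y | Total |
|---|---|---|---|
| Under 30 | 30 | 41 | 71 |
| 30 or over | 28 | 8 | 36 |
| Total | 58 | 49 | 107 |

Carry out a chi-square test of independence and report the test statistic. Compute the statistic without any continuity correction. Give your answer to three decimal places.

12.144

Grand total N = 107.
Expected counts (row total × column total / N):
  Under 30, Brand X: 71×58/107 = 38.4860
  Under 30, Brand Y: 71×49/107 = 32.5140
  30 or over, Brand X: 36×58/107 = 19.5140
  30 or over, Brand Y: 36×49/107 = 16.4860
Contributions (O − E)²/E:
  (30 − 38.4860)²/38.4860 = 1.8711
  (41 − 32.5140)²/32.5140 = 2.2148
  (28 − 19.5140)²/19.5140 = 3.6903
  (8 − 16.4860)²/16.4860 = 4.3681
χ² = 1.8711 + 2.2148 + 3.6903 + 4.3681 = 12.144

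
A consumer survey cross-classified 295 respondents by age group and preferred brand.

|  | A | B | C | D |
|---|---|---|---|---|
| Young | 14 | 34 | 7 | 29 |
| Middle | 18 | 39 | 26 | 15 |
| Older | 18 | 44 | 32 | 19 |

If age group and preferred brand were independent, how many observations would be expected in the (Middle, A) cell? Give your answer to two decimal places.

Row total (Middle) = 98; column total (A) = 50; grand total N = 295.
Expected count = (row total × column total) / N = 98 × 50 / 295 = 16.61.

16.61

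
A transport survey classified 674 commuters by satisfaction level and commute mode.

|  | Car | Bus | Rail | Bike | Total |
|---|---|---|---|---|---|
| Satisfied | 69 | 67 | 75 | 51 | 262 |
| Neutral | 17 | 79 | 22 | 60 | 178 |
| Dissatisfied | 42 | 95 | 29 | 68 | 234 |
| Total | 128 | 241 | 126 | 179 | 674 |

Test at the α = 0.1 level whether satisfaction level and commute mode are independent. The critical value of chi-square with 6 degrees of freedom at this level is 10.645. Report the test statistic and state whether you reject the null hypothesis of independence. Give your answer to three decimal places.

60.322; reject H₀

Grand total N = 674.
Expected counts (row total × column total / N):
  Satisfied, Car: 262×128/674 = 49.7567
  Satisfied, Bus: 262×241/674 = 93.6825
  Satisfied, Rail: 262×126/674 = 48.9792
  Satisfied, Bike: 262×179/674 = 69.5816
  Neutral, Car: 178×128/674 = 33.8042
  Neutral, Bus: 178×241/674 = 63.6469
  Neutral, Rail: 178×126/674 = 33.2760
  Neutral, Bike: 178×179/674 = 47.2730
  Dissatisfied, Car: 234×128/674 = 44.4392
  Dissatisfied, Bus: 234×241/674 = 83.6706
  Dissatisfied, Rail: 234×126/674 = 43.7448
  Dissatisfied, Bike: 234×179/674 = 62.1454
Contributions (O − E)²/E:
  (69 − 49.7567)²/49.7567 = 7.4423
  (67 − 93.6825)²/93.6825 = 7.5997
  (75 − 48.9792)²/48.9792 = 13.8239
  (51 − 69.5816)²/69.5816 = 4.9622
  (17 − 33.8042)²/33.8042 = 8.3534
  (79 − 63.6469)²/63.6469 = 3.7035
  (22 − 33.2760)²/33.2760 = 3.8210
  (60 − 47.2730)²/47.2730 = 3.4264
  (42 − 44.4392)²/44.4392 = 0.1339
  (95 − 83.6706)²/83.6706 = 1.5341
  (29 − 43.7448)²/43.7448 = 4.9699
  (68 − 62.1454)²/62.1454 = 0.5516
χ² = 7.4423 + 7.5997 + 13.8239 + 4.9622 + 8.3534 + 3.7035 + 3.8210 + 3.4264 + 0.1339 + 1.5341 + 4.9699 + 0.5516 = 60.322
df = (3−1)(4−1) = 6. Since 60.322 > 10.645, reject the null hypothesis of independence at α = 0.1.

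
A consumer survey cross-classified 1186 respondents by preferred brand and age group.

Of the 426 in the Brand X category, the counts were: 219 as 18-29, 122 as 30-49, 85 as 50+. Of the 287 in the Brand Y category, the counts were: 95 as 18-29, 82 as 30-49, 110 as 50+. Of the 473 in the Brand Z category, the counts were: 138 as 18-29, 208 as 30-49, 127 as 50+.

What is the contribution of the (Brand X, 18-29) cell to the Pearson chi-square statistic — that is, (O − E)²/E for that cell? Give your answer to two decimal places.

19.76

Row total (Brand X) = 426; column total (18-29) = 452; N = 1186.
Expected count E = 426 × 452 / 1186 = 162.354.
Contribution = (O − E)²/E = (219 − 162.354)² / 162.354 = 19.76.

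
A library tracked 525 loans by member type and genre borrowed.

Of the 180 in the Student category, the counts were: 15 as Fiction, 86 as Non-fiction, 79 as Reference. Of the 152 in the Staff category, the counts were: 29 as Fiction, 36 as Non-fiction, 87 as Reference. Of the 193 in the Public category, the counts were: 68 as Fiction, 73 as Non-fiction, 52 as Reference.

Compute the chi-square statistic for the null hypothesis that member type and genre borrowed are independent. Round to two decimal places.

Row totals: 180, 152, 193. Column totals: 112, 195, 218. Grand total N = 525.
Expected counts (row total × column total / N):
  Student, Fiction: 180×112/525 = 38.400
  Student, Non-fiction: 180×195/525 = 66.857
  Student, Reference: 180×218/525 = 74.743
  Staff, Fiction: 152×112/525 = 32.427
  Staff, Non-fiction: 152×195/525 = 56.457
  Staff, Reference: 152×218/525 = 63.116
  Public, Fiction: 193×112/525 = 41.173
  Public, Non-fiction: 193×195/525 = 71.686
  Public, Reference: 193×218/525 = 80.141
Contributions (O − E)²/E:
  (15 − 38.400)²/38.400 = 14.2594
  (86 − 66.857)²/66.857 = 5.4812
  (79 − 74.743)²/74.743 = 0.2425
  (29 − 32.427)²/32.427 = 0.3622
  (36 − 56.457)²/56.457 = 7.4125
  (87 − 63.116)²/63.116 = 9.0380
  (68 − 41.173)²/41.173 = 17.4796
  (73 − 71.686)²/71.686 = 0.0241
  (52 − 80.141)²/80.141 = 9.8815
χ² = 14.2594 + 5.4812 + 0.2425 + 0.3622 + 7.4125 + 9.0380 + 17.4796 + 0.0241 + 9.8815 = 64.18

64.18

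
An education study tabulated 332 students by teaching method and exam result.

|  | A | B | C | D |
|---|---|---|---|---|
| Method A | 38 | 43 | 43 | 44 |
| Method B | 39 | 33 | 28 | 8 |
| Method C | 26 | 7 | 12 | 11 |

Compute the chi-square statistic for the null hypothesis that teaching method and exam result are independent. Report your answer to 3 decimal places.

Row totals: 168, 108, 56. Column totals: 103, 83, 83, 63. Grand total N = 332.
Expected counts (row total × column total / N):
  Method A, A: 168×103/332 = 52.1205
  Method A, B: 168×83/332 = 42.0000
  Method A, C: 168×83/332 = 42.0000
  Method A, D: 168×63/332 = 31.8795
  Method B, A: 108×103/332 = 33.5060
  Method B, B: 108×83/332 = 27.0000
  Method B, C: 108×83/332 = 27.0000
  Method B, D: 108×63/332 = 20.4940
  Method C, A: 56×103/332 = 17.3735
  Method C, B: 56×83/332 = 14.0000
  Method C, C: 56×83/332 = 14.0000
  Method C, D: 56×63/332 = 10.6265
Contributions (O − E)²/E:
  (38 − 52.1205)²/52.1205 = 3.8255
  (43 − 42.0000)²/42.0000 = 0.0238
  (43 − 42.0000)²/42.0000 = 0.0238
  (44 − 31.8795)²/31.8795 = 4.6082
  (39 − 33.5060)²/33.5060 = 0.9009
  (33 − 27.0000)²/27.0000 = 1.3333
  (28 − 27.0000)²/27.0000 = 0.0370
  (8 − 20.4940)²/20.4940 = 7.6169
  (26 − 17.3735)²/17.3735 = 4.2833
  (7 − 14.0000)²/14.0000 = 3.5000
  (12 − 14.0000)²/14.0000 = 0.2857
  (11 − 10.6265)²/10.6265 = 0.0131
χ² = 3.8255 + 0.0238 + 0.0238 + 4.6082 + 0.9009 + 1.3333 + 0.0370 + 7.6169 + 4.2833 + 3.5000 + 0.2857 + 0.0131 = 26.452

26.452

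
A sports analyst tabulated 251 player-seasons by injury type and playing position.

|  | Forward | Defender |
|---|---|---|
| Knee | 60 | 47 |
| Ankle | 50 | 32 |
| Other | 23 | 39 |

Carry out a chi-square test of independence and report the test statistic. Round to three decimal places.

8.795

Row totals: 107, 82, 62. Column totals: 133, 118. Grand total N = 251.
Expected counts (row total × column total / N):
  Knee, Forward: 107×133/251 = 56.6972
  Knee, Defender: 107×118/251 = 50.3028
  Ankle, Forward: 82×133/251 = 43.4502
  Ankle, Defender: 82×118/251 = 38.5498
  Other, Forward: 62×133/251 = 32.8526
  Other, Defender: 62×118/251 = 29.1474
Contributions (O − E)²/E:
  (60 − 56.6972)²/56.6972 = 0.1924
  (47 − 50.3028)²/50.3028 = 0.2169
  (50 − 43.4502)²/43.4502 = 0.9873
  (32 − 38.5498)²/38.5498 = 1.1128
  (23 − 32.8526)²/32.8526 = 2.9548
  (39 − 29.1474)²/29.1474 = 3.3304
χ² = 0.1924 + 0.2169 + 0.9873 + 1.1128 + 2.9548 + 3.3304 = 8.795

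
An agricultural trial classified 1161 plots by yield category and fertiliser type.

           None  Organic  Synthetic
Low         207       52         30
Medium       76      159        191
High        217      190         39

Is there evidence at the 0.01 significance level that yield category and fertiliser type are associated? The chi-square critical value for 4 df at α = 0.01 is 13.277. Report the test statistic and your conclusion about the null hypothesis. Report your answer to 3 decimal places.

304.705; reject H₀

Row totals: 289, 426, 446. Column totals: 500, 401, 260. Grand total N = 1161.
Expected counts (row total × column total / N):
  Low, None: 289×500/1161 = 124.46167
  Low, Organic: 289×401/1161 = 99.81826
  Low, Synthetic: 289×260/1161 = 64.72007
  Medium, None: 426×500/1161 = 183.46253
  Medium, Organic: 426×401/1161 = 147.13695
  Medium, Synthetic: 426×260/1161 = 95.40052
  High, None: 446×500/1161 = 192.07580
  High, Organic: 446×401/1161 = 154.04479
  High, Synthetic: 446×260/1161 = 99.87941
Contributions (O − E)²/E:
  (207 − 124.46167)²/124.46167 = 54.7363
  (52 − 99.81826)²/99.81826 = 22.9075
  (30 − 64.72007)²/64.72007 = 18.6261
  (76 − 183.46253)²/183.46253 = 62.9458
  (159 − 147.13695)²/147.13695 = 0.9565
  (191 − 95.40052)²/95.40052 = 95.7989
  (217 − 192.07580)²/192.07580 = 3.2342
  (190 − 154.04479)²/154.04479 = 8.3922
  (39 − 99.87941)²/99.87941 = 37.1078
χ² = 54.7363 + 22.9075 + 18.6261 + 62.9458 + 0.9565 + 95.7989 + 3.2342 + 8.3922 + 37.1078 = 304.705
df = (3−1)(3−1) = 4. Since 304.705 > 13.277, reject the null hypothesis of independence at α = 0.01.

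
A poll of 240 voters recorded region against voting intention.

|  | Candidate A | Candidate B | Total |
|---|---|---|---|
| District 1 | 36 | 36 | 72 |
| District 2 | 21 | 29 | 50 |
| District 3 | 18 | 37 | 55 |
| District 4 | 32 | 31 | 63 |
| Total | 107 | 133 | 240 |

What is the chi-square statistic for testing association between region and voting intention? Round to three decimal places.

Grand total N = 240.
Expected counts (row total × column total / N):
  District 1, Candidate A: 72×107/240 = 32.1000
  District 1, Candidate B: 72×133/240 = 39.9000
  District 2, Candidate A: 50×107/240 = 22.2917
  District 2, Candidate B: 50×133/240 = 27.7083
  District 3, Candidate A: 55×107/240 = 24.5208
  District 3, Candidate B: 55×133/240 = 30.4792
  District 4, Candidate A: 63×107/240 = 28.0875
  District 4, Candidate B: 63×133/240 = 34.9125
Contributions (O − E)²/E:
  (36 − 32.1000)²/32.1000 = 0.4738
  (36 − 39.9000)²/39.9000 = 0.3812
  (21 − 22.2917)²/22.2917 = 0.0748
  (29 − 27.7083)²/27.7083 = 0.0602
  (18 − 24.5208)²/24.5208 = 1.7341
  (37 − 30.4792)²/30.4792 = 1.3951
  (32 − 28.0875)²/28.0875 = 0.5450
  (31 − 34.9125)²/34.9125 = 0.4385
χ² = 0.4738 + 0.3812 + 0.0748 + 0.0602 + 1.7341 + 1.3951 + 0.5450 + 0.4385 = 5.103

5.103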